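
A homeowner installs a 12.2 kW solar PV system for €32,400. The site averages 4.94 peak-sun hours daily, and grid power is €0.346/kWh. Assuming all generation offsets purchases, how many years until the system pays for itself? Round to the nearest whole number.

4 years

Daily generation = 12.2 kW × 4.94 h = 60.27 kWh
Annual generation = 60.27 × 365 = 21998 kWh
Annual savings = 21998 × €0.346 = €7,611.25
Payback = €32,400 / €7,611.25 = 4.26 years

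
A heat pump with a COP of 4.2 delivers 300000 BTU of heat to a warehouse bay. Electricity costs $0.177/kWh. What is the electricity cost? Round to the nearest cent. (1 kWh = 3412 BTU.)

Heat delivered = 300,000 BTU / 3412 = 87.92 kWh
Electrical input = 87.92 kWh / 4.2 = 20.93 kWh
Cost = 20.93 × $0.177/kWh = $3.71

$3.71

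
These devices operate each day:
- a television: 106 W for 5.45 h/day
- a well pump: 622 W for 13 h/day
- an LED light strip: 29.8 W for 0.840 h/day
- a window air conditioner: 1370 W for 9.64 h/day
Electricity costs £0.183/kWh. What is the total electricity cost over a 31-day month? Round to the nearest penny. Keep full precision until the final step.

television: 106 W × 5.45 h × 31 d = 17,909 Wh = 17.91 kWh
well pump: 622 W × 13 h × 31 d = 250,666 Wh = 250.7 kWh
LED light strip: 29.8 W × 0.840 h × 31 d = 776 Wh = 0.776 kWh
window air conditioner: 1370 W × 9.64 h × 31 d = 409,411 Wh = 409.4 kWh
Total energy = 17.91 + 250.7 + 0.776 + 409.4 = 678.8 kWh
Cost = 678.8 kWh × £0.183 = £124.21

£124.21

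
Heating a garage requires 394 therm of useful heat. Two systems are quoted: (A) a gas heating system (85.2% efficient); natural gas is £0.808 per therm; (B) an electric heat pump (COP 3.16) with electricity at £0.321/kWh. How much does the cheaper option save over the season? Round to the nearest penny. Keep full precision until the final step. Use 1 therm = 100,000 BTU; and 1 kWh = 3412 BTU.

£799.37

Heat load = 394 therm × 100,000 = 39,400,000 BTU
Gas: input = 39,400,000 / 0.852 = 46,244,131 BTU = 462.4 therm → 462.4 × £0.808 = £373.65
Heat pump: 39,400,000 BTU / 3412 = 11,550 kWh heat; / 3.16 = 3,654 kWh in → × £0.321 = £1,173.02
Difference = |£373.65 − £1,173.02| = £799.37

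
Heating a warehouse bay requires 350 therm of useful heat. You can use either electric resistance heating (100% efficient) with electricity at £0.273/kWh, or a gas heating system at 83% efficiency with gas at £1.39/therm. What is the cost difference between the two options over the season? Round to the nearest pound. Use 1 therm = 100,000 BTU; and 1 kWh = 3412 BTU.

£2214

Heat load = 350 therm × 100,000 = 35,000,000 BTU
Gas: input = 35,000,000 / 0.83 = 42,168,675 BTU = 421.7 therm → 421.7 × £1.39 = £586.14
Electric: 35,000,000 BTU / 3412 = 10,260 kWh → × £0.273 = £2,800.41
Difference = |£586.14 − £2,800.41| = £2,214.27 ≈ £2214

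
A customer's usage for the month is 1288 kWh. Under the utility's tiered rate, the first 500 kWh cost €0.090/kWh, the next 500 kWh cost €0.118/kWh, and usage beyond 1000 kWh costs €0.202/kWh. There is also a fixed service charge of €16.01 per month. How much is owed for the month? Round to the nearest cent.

€178.19

First 500 kWh × €0.090 = €45.00
Next 500 kWh × €0.118 = €59.00
Remaining 288 kWh × €0.202 = €58.18
Energy charge = €162.18; + service €16.01 = €178.19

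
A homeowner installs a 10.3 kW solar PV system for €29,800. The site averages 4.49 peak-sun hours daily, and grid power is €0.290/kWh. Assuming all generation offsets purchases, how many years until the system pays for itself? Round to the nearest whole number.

Daily generation = 10.3 kW × 4.49 h = 46.25 kWh
Annual generation = 46.25 × 365 = 16880 kWh
Annual savings = 16880 × €0.290 = €4,895.24
Payback = €29,800 / €4,895.24 = 6.09 years

6 years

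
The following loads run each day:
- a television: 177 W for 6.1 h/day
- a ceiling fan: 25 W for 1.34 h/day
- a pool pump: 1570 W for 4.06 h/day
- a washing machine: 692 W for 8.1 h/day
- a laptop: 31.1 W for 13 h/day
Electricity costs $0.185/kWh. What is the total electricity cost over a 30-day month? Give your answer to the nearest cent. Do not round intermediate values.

television: 177 W × 6.1 h × 30 d = 32,391 Wh = 32.39 kWh
ceiling fan: 25 W × 1.34 h × 30 d = 1,005 Wh = 1.005 kWh
pool pump: 1570 W × 4.06 h × 30 d = 191,226 Wh = 191.2 kWh
washing machine: 692 W × 8.1 h × 30 d = 168,156 Wh = 168.2 kWh
laptop: 31.1 W × 13 h × 30 d = 12,129 Wh = 12.13 kWh
Total energy = 32.39 + 1.005 + 191.2 + 168.2 + 12.13 = 404.9 kWh
Cost = 404.9 kWh × $0.185 = $74.91

$74.91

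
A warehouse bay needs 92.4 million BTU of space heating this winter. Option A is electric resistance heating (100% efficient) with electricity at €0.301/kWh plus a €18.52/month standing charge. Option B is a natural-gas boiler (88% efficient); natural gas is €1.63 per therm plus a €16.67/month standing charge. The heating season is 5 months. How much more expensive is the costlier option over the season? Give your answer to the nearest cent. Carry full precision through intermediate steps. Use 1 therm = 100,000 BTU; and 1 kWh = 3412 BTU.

Heat load = 92.4 × 10⁶ BTU = 92,400,000 BTU
Gas: input = 92,400,000 / 0.880 = 105,000,000 BTU = 1,050 therm → 1,050 × €1.63 = €1,711.50; + 5 × €16.67 standing = €1,794.85
Electric: 92,400,000 BTU / 3412 = 27,080 kWh → × €0.301 = €8,151.35; + 5 × €18.52 standing = €8,243.95
Difference = |€1,794.85 − €8,243.95| = €6,449.10

€6449.10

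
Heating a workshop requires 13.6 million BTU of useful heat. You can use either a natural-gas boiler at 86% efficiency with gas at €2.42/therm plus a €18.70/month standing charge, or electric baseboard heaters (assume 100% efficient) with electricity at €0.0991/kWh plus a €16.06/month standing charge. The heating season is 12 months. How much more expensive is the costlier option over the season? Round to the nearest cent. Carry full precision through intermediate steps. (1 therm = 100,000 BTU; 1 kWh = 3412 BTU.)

Heat load = 13.6 × 10⁶ BTU = 13,600,000 BTU
Gas: input = 13,600,000 / 0.86 = 15,813,953 BTU = 158.1 therm → 158.1 × €2.42 = €382.70; + 12 × €18.70 standing = €607.10
Electric: 13,600,000 BTU / 3412 = 3,986 kWh → × €0.0991 = €395.01; + 12 × €16.06 standing = €587.73
Difference = |€607.10 − €587.73| = €19.37

€19.37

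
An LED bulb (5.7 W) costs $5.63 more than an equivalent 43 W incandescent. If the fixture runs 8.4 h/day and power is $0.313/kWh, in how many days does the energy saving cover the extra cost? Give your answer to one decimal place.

57.4 days

Power saved = 43 − 5.7 = 37.3 W
Daily energy saved = 37.3 W × 8.4 h = 313.3 Wh = 0.31332 kWh
Daily savings = 0.31332 × $0.313 = $0.0981
Payback = $5.63 / $0.0981 per day = 57.41 days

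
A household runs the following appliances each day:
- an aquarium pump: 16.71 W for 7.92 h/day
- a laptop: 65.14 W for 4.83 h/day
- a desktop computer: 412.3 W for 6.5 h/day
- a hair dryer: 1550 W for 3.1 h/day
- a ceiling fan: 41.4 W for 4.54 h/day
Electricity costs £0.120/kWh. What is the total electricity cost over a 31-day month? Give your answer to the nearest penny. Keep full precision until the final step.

aquarium pump: 16.71 W × 7.92 h × 31 d = 4,103 Wh = 4.103 kWh
laptop: 65.14 W × 4.83 h × 31 d = 9,753 Wh = 9.753 kWh
desktop computer: 412.3 W × 6.5 h × 31 d = 83,078 Wh = 83.08 kWh
hair dryer: 1550 W × 3.1 h × 31 d = 148,955 Wh = 149 kWh
ceiling fan: 41.4 W × 4.54 h × 31 d = 5,827 Wh = 5.827 kWh
Total energy = 4.103 + 9.753 + 83.08 + 149 + 5.827 = 251.7 kWh
Cost = 251.7 kWh × £0.120 = £30.21

£30.21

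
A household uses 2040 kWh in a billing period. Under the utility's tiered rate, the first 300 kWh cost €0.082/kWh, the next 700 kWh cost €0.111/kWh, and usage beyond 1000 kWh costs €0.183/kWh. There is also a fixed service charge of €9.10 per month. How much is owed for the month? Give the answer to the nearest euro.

First 300 kWh × €0.082 = €24.60
Next 700 kWh × €0.111 = €77.70
Remaining 1040 kWh × €0.183 = €190.32
Energy charge = €292.62; + service €9.10 = €301.72 ≈ €302

€302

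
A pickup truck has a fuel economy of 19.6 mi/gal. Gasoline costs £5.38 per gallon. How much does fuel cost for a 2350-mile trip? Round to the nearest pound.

£645

Fuel = 2350 mi / 19.6 mpg = 119.9 gal
Cost = 119.9 gal × £5.38/gal = £645.05 ≈ £645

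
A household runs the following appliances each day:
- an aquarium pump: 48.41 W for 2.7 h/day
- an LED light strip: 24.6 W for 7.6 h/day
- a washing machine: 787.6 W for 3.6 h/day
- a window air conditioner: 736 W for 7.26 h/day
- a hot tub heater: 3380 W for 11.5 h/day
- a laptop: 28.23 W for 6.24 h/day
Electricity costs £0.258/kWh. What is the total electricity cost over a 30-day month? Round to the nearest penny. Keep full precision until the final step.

£367.98

aquarium pump: 48.41 W × 2.7 h × 30 d = 3,921 Wh = 3.921 kWh
LED light strip: 24.6 W × 7.6 h × 30 d = 5,609 Wh = 5.609 kWh
washing machine: 787.6 W × 3.6 h × 30 d = 85,061 Wh = 85.06 kWh
window air conditioner: 736 W × 7.26 h × 30 d = 160,301 Wh = 160.3 kWh
hot tub heater: 3380 W × 11.5 h × 30 d = 1,166,100 Wh = 1,166 kWh
laptop: 28.23 W × 6.24 h × 30 d = 5,285 Wh = 5.285 kWh
Total energy = 3.921 + 5.609 + 85.06 + 160.3 + 1,166 + 5.285 = 1,426 kWh
Cost = 1,426 kWh × £0.258 = £367.98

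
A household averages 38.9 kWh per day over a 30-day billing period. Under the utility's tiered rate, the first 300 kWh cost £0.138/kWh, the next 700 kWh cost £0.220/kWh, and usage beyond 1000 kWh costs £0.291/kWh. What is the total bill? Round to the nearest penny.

Usage = 38.9 kWh/day × 30 days = 1167 kWh
First 300 kWh × £0.138 = £41.40
Next 700 kWh × £0.220 = £154.00
Remaining 167 kWh × £0.291 = £48.60
Total = £244.00

£244.00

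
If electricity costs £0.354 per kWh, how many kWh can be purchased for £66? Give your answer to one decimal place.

186.4 kWh

£66 / £0.354 per kWh = 186.4 kWh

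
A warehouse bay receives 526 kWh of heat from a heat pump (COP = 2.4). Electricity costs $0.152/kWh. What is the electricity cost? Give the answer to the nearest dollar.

$33

Electrical input = 526 kWh / 2.4 = 219.2 kWh
Cost = 219.2 × $0.152/kWh = $33.31 ≈ $33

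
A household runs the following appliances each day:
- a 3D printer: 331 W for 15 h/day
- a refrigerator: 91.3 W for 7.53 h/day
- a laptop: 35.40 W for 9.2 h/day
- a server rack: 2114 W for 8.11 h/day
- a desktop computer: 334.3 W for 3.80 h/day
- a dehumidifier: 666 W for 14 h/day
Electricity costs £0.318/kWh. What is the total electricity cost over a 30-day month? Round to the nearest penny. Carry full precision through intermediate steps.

£321.66

3D printer: 331 W × 15 h × 30 d = 148,950 Wh = 148.9 kWh
refrigerator: 91.3 W × 7.53 h × 30 d = 20,625 Wh = 20.62 kWh
laptop: 35.40 W × 9.2 h × 30 d = 9,770 Wh = 9.77 kWh
server rack: 2114 W × 8.11 h × 30 d = 514,336 Wh = 514.3 kWh
desktop computer: 334.3 W × 3.80 h × 30 d = 38,110 Wh = 38.11 kWh
dehumidifier: 666 W × 14 h × 30 d = 279,720 Wh = 279.7 kWh
Total energy = 148.9 + 20.62 + 9.77 + 514.3 + 38.11 + 279.7 = 1,012 kWh
Cost = 1,012 kWh × £0.318 = £321.66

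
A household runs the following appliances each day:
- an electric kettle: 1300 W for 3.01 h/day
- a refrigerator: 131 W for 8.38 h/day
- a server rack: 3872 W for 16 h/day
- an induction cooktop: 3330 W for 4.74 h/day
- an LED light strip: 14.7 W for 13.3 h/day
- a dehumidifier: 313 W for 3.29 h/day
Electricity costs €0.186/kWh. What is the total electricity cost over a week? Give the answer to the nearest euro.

€109

electric kettle: 1300 W × 3.01 h × 7 d = 27,391 Wh = 27.39 kWh
refrigerator: 131 W × 8.38 h × 7 d = 7,684 Wh = 7.684 kWh
server rack: 3872 W × 16 h × 7 d = 433,664 Wh = 433.7 kWh
induction cooktop: 3330 W × 4.74 h × 7 d = 110,489 Wh = 110.5 kWh
LED light strip: 14.7 W × 13.3 h × 7 d = 1,369 Wh = 1.369 kWh
dehumidifier: 313 W × 3.29 h × 7 d = 7,208 Wh = 7.208 kWh
Total energy = 27.39 + 7.684 + 433.7 + 110.5 + 1.369 + 7.208 = 587.8 kWh
Cost = 587.8 kWh × €0.186 = €109.33 ≈ €109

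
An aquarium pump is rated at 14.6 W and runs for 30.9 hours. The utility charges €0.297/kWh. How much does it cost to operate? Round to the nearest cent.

€0.13

Energy = 14.6 W × 30.9 h = 451 Wh = 0.4511 kWh
Cost = 0.4511 kWh × €0.297/kWh = €0.13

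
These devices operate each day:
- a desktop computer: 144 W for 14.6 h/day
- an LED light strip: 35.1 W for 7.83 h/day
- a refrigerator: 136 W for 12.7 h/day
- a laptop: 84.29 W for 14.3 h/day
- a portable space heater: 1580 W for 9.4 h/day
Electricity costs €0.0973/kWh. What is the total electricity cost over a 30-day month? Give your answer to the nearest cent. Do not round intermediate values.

€58.85

desktop computer: 144 W × 14.6 h × 30 d = 63,072 Wh = 63.07 kWh
LED light strip: 35.1 W × 7.83 h × 30 d = 8,245 Wh = 8.245 kWh
refrigerator: 136 W × 12.7 h × 30 d = 51,816 Wh = 51.82 kWh
laptop: 84.29 W × 14.3 h × 30 d = 36,160 Wh = 36.16 kWh
portable space heater: 1580 W × 9.4 h × 30 d = 445,560 Wh = 445.6 kWh
Total energy = 63.07 + 8.245 + 51.82 + 36.16 + 445.6 = 604.9 kWh
Cost = 604.9 kWh × €0.0973 = €58.85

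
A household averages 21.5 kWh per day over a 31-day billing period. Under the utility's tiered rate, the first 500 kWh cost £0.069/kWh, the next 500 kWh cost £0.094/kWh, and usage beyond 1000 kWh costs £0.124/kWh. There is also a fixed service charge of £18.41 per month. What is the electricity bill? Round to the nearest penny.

£68.56

Usage = 21.5 kWh/day × 31 days = 666.5 kWh
First 500 kWh × £0.069 = £34.50
Next 166.5 kWh × £0.094 = £15.65
Remaining tier: 0 kWh (not reached)
Energy charge = £50.15; + service £18.41 = £68.56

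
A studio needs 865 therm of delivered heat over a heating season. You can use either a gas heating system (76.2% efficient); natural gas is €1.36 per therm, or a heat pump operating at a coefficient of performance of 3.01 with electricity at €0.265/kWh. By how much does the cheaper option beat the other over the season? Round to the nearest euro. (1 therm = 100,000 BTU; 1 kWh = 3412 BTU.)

€688

Heat load = 865 therm × 100,000 = 86,500,000 BTU
Gas: input = 86,500,000 / 0.762 = 113,517,060 BTU = 1,135 therm → 1,135 × €1.36 = €1,543.83
Heat pump: 86,500,000 BTU / 3412 = 25,350 kWh heat; / 3.01 = 8,422 kWh in → × €0.265 = €2,231.96
Difference = |€1,543.83 − €2,231.96| = €688.13 ≈ €688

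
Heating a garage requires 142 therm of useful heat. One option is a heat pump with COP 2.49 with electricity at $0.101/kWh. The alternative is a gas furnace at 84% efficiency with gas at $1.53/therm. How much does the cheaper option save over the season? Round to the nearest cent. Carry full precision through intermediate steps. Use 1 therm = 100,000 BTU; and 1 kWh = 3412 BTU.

$89.83

Heat load = 142 therm × 100,000 = 14,200,000 BTU
Gas: input = 14,200,000 / 0.84 = 16,904,762 BTU = 169 therm → 169 × $1.53 = $258.64
Heat pump: 14,200,000 BTU / 3412 = 4,162 kWh heat; / 2.49 = 1,671 kWh in → × $0.101 = $168.81
Difference = |$258.64 − $168.81| = $89.83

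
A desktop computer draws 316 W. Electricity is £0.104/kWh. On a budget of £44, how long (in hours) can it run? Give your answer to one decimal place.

Energy budget = £44 / £0.104 per kWh = 423.1 kWh = 423,077 Wh
Runtime = 423,077 Wh / 316 W = 1,339 h

1338.9 h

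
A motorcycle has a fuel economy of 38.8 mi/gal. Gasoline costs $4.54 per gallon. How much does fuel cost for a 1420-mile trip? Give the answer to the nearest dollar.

$166

Fuel = 1420 mi / 38.8 mpg = 36.6 gal
Cost = 36.6 gal × $4.54/gal = $166.15 ≈ $166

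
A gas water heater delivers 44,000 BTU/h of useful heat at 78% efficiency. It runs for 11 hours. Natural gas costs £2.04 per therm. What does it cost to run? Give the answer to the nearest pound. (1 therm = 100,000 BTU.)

Heat delivered = 44,000 BTU/h × 11 h = 484,000 BTU
Gas input = 484,000 / 0.78 = 620,513 BTU
= 620,513 / 100,000 = 6.205 therm
Cost = 6.205 × £2.04/therm = £12.66 ≈ £13

£13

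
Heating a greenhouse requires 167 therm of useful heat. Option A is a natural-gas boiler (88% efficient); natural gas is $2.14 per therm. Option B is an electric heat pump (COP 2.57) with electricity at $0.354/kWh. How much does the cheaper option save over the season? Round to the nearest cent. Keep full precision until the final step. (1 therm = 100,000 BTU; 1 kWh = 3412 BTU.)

Heat load = 167 therm × 100,000 = 16,700,000 BTU
Gas: input = 16,700,000 / 0.88 = 18,977,273 BTU = 189.8 therm → 189.8 × $2.14 = $406.11
Heat pump: 16,700,000 BTU / 3412 = 4,894 kWh heat; / 2.57 = 1,904 kWh in → × $0.354 = $674.18
Difference = |$406.11 − $674.18| = $268.07

$268.07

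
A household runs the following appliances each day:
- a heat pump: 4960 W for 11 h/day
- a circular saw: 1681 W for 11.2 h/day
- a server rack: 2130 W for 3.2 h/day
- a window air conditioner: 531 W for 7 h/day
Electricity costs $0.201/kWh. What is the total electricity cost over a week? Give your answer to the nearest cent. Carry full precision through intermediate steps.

heat pump: 4960 W × 11 h × 7 d = 381,920 Wh = 381.9 kWh
circular saw: 1681 W × 11.2 h × 7 d = 131,790 Wh = 131.8 kWh
server rack: 2130 W × 3.2 h × 7 d = 47,712 Wh = 47.71 kWh
window air conditioner: 531 W × 7 h × 7 d = 26,019 Wh = 26.02 kWh
Total energy = 381.9 + 131.8 + 47.71 + 26.02 = 587.4 kWh
Cost = 587.4 kWh × $0.201 = $118.08

$118.08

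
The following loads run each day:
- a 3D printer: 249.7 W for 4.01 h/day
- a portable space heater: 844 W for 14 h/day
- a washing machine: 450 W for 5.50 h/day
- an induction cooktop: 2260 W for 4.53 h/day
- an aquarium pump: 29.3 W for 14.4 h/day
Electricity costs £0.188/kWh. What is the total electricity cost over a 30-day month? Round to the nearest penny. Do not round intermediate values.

£146.37

3D printer: 249.7 W × 4.01 h × 30 d = 30,039 Wh = 30.04 kWh
portable space heater: 844 W × 14 h × 30 d = 354,480 Wh = 354.5 kWh
washing machine: 450 W × 5.50 h × 30 d = 74,250 Wh = 74.25 kWh
induction cooktop: 2260 W × 4.53 h × 30 d = 307,134 Wh = 307.1 kWh
aquarium pump: 29.3 W × 14.4 h × 30 d = 12,658 Wh = 12.66 kWh
Total energy = 30.04 + 354.5 + 74.25 + 307.1 + 12.66 = 778.6 kWh
Cost = 778.6 kWh × £0.188 = £146.37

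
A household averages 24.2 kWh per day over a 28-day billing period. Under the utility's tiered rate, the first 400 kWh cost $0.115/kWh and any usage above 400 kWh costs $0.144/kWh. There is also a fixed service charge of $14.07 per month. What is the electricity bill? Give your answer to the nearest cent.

Usage = 24.2 kWh/day × 28 days = 677.6 kWh
First 400 kWh × $0.115 = $46.00
Remaining 277.6 kWh × $0.144 = $39.97
Energy charge = $85.97; + service $14.07 = $100.04

$100.04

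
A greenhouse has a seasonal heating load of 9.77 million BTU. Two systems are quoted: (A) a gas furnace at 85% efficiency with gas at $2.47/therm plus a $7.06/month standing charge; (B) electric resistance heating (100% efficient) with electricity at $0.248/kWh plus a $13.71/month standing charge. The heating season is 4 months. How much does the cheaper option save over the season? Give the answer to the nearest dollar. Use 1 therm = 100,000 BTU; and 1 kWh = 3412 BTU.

$453

Heat load = 9.77 × 10⁶ BTU = 9,770,000 BTU
Gas: input = 9,770,000 / 0.85 = 11,494,118 BTU = 114.9 therm → 114.9 × $2.47 = $283.90; + 4 × $7.06 standing = $312.14
Electric: 9,770,000 BTU / 3412 = 2,863 kWh → × $0.248 = $710.13; + 4 × $13.71 standing = $764.97
Difference = |$312.14 − $764.97| = $452.82 ≈ $453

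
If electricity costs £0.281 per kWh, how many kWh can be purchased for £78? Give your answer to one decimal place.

£78 / £0.281 per kWh = 277.6 kWh

277.6 kWh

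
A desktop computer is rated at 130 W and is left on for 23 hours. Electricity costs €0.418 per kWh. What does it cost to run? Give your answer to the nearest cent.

Energy = 130 W × 23 h = 2,990 Wh = 2.99 kWh
Cost = 2.99 kWh × €0.418/kWh = €1.25

€1.25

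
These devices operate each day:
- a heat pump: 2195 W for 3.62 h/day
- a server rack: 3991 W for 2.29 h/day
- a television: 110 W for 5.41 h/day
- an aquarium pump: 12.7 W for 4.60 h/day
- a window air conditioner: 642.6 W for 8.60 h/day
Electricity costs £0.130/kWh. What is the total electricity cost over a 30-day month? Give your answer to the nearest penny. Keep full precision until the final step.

heat pump: 2195 W × 3.62 h × 30 d = 238,377 Wh = 238.4 kWh
server rack: 3991 W × 2.29 h × 30 d = 274,182 Wh = 274.2 kWh
television: 110 W × 5.41 h × 30 d = 17,853 Wh = 17.85 kWh
aquarium pump: 12.7 W × 4.60 h × 30 d = 1,753 Wh = 1.753 kWh
window air conditioner: 642.6 W × 8.60 h × 30 d = 165,791 Wh = 165.8 kWh
Total energy = 238.4 + 274.2 + 17.85 + 1.753 + 165.8 = 698 kWh
Cost = 698 kWh × £0.130 = £90.73

£90.73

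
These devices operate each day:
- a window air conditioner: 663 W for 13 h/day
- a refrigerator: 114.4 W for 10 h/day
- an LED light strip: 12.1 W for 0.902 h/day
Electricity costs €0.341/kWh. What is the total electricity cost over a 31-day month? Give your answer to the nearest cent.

window air conditioner: 663 W × 13 h × 31 d = 267,189 Wh = 267.2 kWh
refrigerator: 114.4 W × 10 h × 31 d = 35,464 Wh = 35.46 kWh
LED light strip: 12.1 W × 0.902 h × 31 d = 338 Wh = 0.3383 kWh
Total energy = 267.2 + 35.46 + 0.3383 = 303 kWh
Cost = 303 kWh × €0.341 = €103.32

€103.32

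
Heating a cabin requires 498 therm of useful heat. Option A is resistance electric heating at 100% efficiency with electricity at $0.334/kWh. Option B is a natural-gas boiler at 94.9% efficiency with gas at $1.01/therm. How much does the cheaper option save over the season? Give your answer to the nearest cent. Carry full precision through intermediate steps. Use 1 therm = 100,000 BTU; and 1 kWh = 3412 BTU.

$4344.90

Heat load = 498 therm × 100,000 = 49,800,000 BTU
Gas: input = 49,800,000 / 0.949 = 52,476,291 BTU = 524.8 therm → 524.8 × $1.01 = $530.01
Electric: 49,800,000 BTU / 3412 = 14,600 kWh → × $0.334 = $4,874.91
Difference = |$530.01 − $4,874.91| = $4,344.90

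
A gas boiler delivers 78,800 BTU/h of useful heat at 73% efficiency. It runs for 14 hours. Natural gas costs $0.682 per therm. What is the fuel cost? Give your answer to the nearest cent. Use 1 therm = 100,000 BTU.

Heat delivered = 78,800 BTU/h × 14 h = 1,103,200 BTU
Gas input = 1,103,200 / 0.730 = 1,511,233 BTU
= 1,511,233 / 100,000 = 15.11 therm
Cost = 15.11 × $0.682/therm = $10.31

$10.31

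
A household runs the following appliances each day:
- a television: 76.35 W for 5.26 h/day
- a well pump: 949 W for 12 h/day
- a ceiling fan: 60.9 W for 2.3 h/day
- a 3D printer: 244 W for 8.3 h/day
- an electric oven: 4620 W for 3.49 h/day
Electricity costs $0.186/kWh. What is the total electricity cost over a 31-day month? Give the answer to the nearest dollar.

television: 76.35 W × 5.26 h × 31 d = 12,450 Wh = 12.45 kWh
well pump: 949 W × 12 h × 31 d = 353,028 Wh = 353 kWh
ceiling fan: 60.9 W × 2.3 h × 31 d = 4,342 Wh = 4.342 kWh
3D printer: 244 W × 8.3 h × 31 d = 62,781 Wh = 62.78 kWh
electric oven: 4620 W × 3.49 h × 31 d = 499,838 Wh = 499.8 kWh
Total energy = 12.45 + 353 + 4.342 + 62.78 + 499.8 = 932.4 kWh
Cost = 932.4 kWh × $0.186 = $173.43 ≈ $173

$173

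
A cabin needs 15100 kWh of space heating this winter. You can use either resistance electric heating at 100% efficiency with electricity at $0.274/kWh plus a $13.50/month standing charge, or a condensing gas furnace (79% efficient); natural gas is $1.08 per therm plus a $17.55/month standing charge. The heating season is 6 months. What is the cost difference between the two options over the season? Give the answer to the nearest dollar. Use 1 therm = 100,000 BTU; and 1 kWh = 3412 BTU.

$3409

Heat load = 15100 kWh × 3412 = 51,521,200 BTU
Gas: input = 51,521,200 / 0.790 = 65,216,709 BTU = 652.2 therm → 652.2 × $1.08 = $704.34; + 6 × $17.55 standing = $809.64
Electric: 51,521,200 BTU / 3412 = 15,100 kWh → × $0.274 = $4,137.40; + 6 × $13.50 standing = $4,218.40
Difference = |$809.64 − $4,218.40| = $3,408.76 ≈ $3409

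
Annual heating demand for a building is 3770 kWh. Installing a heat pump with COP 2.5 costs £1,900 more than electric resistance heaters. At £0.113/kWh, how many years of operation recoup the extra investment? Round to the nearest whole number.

7 years

Resistance: 3770 kWh × £0.113 = £426.01/yr
Heat pump: 3770 / 2.5 = 1508 kWh in → × £0.113 = £170.40/yr
Annual savings = £255.61
Payback = £1,900 / £255.61 = 7.43 years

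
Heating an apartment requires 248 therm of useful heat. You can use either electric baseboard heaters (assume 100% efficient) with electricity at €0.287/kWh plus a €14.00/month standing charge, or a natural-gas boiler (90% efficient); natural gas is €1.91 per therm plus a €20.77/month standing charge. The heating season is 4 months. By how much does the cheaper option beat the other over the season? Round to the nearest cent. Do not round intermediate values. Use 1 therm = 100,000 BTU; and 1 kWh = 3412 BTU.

Heat load = 248 therm × 100,000 = 24,800,000 BTU
Gas: input = 24,800,000 / 0.90 = 27,555,556 BTU = 275.6 therm → 275.6 × €1.91 = €526.31; + 4 × €20.77 standing = €609.39
Electric: 24,800,000 BTU / 3412 = 7,268 kWh → × €0.287 = €2,086.05; + 4 × €14.00 standing = €2,142.05
Difference = |€609.39 − €2,142.05| = €1,532.66

€1532.66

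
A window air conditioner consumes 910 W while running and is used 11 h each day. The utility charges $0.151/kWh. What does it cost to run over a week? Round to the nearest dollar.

Energy = 910 W × 11 h/day × 7 days = 70,070 Wh = 70.07 kWh
Cost = 70.07 kWh × $0.151/kWh = $10.58 ≈ $11

$11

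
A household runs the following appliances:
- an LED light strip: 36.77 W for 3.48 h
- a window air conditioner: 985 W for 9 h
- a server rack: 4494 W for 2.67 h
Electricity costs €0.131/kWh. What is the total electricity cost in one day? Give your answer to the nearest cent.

€2.75

LED light strip: 36.77 W × 3.48 h = 128 Wh = 0.128 kWh
window air conditioner: 985 W × 9 h = 8,865 Wh = 8.865 kWh
server rack: 4494 W × 2.67 h = 11,999 Wh = 12 kWh
Total energy = 0.128 + 8.865 + 12 = 20.99 kWh
Cost = 20.99 kWh × €0.131 = €2.75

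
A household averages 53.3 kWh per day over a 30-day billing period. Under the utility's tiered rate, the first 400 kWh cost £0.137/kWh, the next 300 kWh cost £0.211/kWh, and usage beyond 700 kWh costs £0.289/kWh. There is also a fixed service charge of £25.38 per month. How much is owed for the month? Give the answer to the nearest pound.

£403

Usage = 53.3 kWh/day × 30 days = 1599 kWh
First 400 kWh × £0.137 = £54.80
Next 300 kWh × £0.211 = £63.30
Remaining 899 kWh × £0.289 = £259.81
Energy charge = £377.91; + service £25.38 = £403.29 ≈ £403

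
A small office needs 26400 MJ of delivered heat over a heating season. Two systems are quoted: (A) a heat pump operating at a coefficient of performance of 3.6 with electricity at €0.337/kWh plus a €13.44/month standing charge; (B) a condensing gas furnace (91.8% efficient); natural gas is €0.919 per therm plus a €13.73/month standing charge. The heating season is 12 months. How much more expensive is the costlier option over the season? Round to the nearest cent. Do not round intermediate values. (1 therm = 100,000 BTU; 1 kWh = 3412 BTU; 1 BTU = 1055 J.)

€432.56

Heat load = 26400 MJ = 26,400,000,000 J / 1055 = 25,023,697 BTU
Gas: input = 25,023,697 / 0.918 = 27,258,929 BTU = 272.6 therm → 272.6 × €0.919 = €250.51; + 12 × €13.73 standing = €415.27
Heat pump: 25,023,697 BTU / 3412 = 7,334 kWh heat; / 3.6 = 2,037 kWh in → × €0.337 = €686.55; + 12 × €13.44 standing = €847.83
Difference = |€415.27 − €847.83| = €432.56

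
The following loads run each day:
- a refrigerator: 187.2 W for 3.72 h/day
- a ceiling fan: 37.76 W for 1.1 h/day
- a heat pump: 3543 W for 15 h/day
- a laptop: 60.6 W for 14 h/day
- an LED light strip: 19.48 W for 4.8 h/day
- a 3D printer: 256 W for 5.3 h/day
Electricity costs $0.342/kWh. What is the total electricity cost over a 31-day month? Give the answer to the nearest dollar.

$596

refrigerator: 187.2 W × 3.72 h × 31 d = 21,588 Wh = 21.59 kWh
ceiling fan: 37.76 W × 1.1 h × 31 d = 1,288 Wh = 1.288 kWh
heat pump: 3543 W × 15 h × 31 d = 1,647,495 Wh = 1,647 kWh
laptop: 60.6 W × 14 h × 31 d = 26,300 Wh = 26.3 kWh
LED light strip: 19.48 W × 4.8 h × 31 d = 2,899 Wh = 2.899 kWh
3D printer: 256 W × 5.3 h × 31 d = 42,061 Wh = 42.06 kWh
Total energy = 21.59 + 1.288 + 1,647 + 26.3 + 2.899 + 42.06 = 1,742 kWh
Cost = 1,742 kWh × $0.342 = $595.64 ≈ $596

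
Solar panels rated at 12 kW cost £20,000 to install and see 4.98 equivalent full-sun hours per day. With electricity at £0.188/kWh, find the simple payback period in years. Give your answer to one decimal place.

4.9 years

Daily generation = 12 kW × 4.98 h = 59.76 kWh
Annual generation = 59.76 × 365 = 21812 kWh
Annual savings = 21812 × £0.188 = £4,100.73
Payback = £20,000 / £4,100.73 = 4.88 years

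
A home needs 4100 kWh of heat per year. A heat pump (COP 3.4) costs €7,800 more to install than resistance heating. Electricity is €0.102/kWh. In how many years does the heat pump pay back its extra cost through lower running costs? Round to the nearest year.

26 years

Resistance: 4100 kWh × €0.102 = €418.20/yr
Heat pump: 4100 / 3.4 = 1206 kWh in → × €0.102 = €123.00/yr
Annual savings = €295.20
Payback = €7,800 / €295.20 = 26.4 years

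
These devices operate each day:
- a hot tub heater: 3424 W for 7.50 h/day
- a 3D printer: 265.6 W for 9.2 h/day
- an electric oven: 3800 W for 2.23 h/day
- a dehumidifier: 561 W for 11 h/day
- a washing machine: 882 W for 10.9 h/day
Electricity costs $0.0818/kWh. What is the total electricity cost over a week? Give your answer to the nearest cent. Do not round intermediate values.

hot tub heater: 3424 W × 7.50 h × 7 d = 179,760 Wh = 179.8 kWh
3D printer: 265.6 W × 9.2 h × 7 d = 17,105 Wh = 17.1 kWh
electric oven: 3800 W × 2.23 h × 7 d = 59,318 Wh = 59.32 kWh
dehumidifier: 561 W × 11 h × 7 d = 43,197 Wh = 43.2 kWh
washing machine: 882 W × 10.9 h × 7 d = 67,297 Wh = 67.3 kWh
Total energy = 179.8 + 17.1 + 59.32 + 43.2 + 67.3 = 366.7 kWh
Cost = 366.7 kWh × $0.0818 = $29.99

$29.99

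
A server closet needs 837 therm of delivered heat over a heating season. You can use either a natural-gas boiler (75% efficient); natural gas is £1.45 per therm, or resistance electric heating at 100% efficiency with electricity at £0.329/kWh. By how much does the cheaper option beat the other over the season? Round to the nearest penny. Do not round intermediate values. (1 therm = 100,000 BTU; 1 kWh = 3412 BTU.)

Heat load = 837 therm × 100,000 = 83,700,000 BTU
Gas: input = 83,700,000 / 0.75 = 111,600,000 BTU = 1,116 therm → 1,116 × £1.45 = £1,618.20
Electric: 83,700,000 BTU / 3412 = 24,530 kWh → × £0.329 = £8,070.72
Difference = |£1,618.20 − £8,070.72| = £6,452.52

£6452.52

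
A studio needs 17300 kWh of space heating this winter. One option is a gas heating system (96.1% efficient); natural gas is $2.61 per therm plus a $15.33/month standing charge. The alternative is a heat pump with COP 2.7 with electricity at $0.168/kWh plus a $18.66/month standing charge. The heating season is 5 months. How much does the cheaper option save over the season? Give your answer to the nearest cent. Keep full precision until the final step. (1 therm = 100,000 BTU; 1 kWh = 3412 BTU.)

$510.05

Heat load = 17300 kWh × 3412 = 59,027,600 BTU
Gas: input = 59,027,600 / 0.961 = 61,423,101 BTU = 614.2 therm → 614.2 × $2.61 = $1,603.14; + 5 × $15.33 standing = $1,679.79
Heat pump: 59,027,600 BTU / 3412 = 17,300 kWh heat; / 2.7 = 6,407 kWh in → × $0.168 = $1,076.44; + 5 × $18.66 standing = $1,169.74
Difference = |$1,679.79 − $1,169.74| = $510.05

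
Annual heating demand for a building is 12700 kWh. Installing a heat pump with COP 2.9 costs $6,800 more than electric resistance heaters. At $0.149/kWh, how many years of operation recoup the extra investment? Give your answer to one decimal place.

5.5 years

Resistance: 12700 kWh × $0.149 = $1,892.30/yr
Heat pump: 12700 / 2.9 = 4379 kWh in → × $0.149 = $652.52/yr
Annual savings = $1,239.78
Payback = $6,800 / $1,239.78 = 5.48 years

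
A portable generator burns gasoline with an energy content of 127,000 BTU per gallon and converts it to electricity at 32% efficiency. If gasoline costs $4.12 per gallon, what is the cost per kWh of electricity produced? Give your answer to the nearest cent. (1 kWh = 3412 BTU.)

$0.35

Electrical output per gallon = 127,000 BTU × 0.32 / 3412 BTU/kWh = 11.91 kWh
Cost per kWh = $4.12 / 11.91 kWh = $0.346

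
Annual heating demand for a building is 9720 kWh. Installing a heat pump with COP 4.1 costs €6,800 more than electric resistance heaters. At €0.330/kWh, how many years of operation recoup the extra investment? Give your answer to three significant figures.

Resistance: 9720 kWh × €0.330 = €3,207.60/yr
Heat pump: 9720 / 4.1 = 2371 kWh in → × €0.330 = €782.34/yr
Annual savings = €2,425.26
Payback = €6,800 / €2,425.26 = 2.8 years

2.80 years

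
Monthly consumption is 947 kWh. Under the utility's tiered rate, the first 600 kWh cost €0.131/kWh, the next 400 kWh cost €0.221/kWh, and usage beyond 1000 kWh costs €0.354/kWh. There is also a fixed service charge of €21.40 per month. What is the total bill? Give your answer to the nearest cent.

First 600 kWh × €0.131 = €78.60
Next 347 kWh × €0.221 = €76.69
Remaining tier: 0 kWh (not reached)
Energy charge = €155.29; + service €21.40 = €176.69

€176.69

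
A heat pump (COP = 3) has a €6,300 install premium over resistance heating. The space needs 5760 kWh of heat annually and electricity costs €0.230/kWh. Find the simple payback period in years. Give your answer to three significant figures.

7.13 years

Resistance: 5760 kWh × €0.230 = €1,324.80/yr
Heat pump: 5760 / 3 = 1920 kWh in → × €0.230 = €441.60/yr
Annual savings = €883.20
Payback = €6,300 / €883.20 = 7.13 years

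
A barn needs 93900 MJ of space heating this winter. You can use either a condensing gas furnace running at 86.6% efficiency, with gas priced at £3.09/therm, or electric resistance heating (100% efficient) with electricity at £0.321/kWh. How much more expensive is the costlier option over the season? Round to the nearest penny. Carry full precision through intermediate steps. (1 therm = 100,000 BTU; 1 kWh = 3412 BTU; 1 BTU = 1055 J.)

£5197.74

Heat load = 93900 MJ = 93,900,000,000 J / 1055 = 89,004,739 BTU
Gas: input = 89,004,739 / 0.866 = 102,776,835 BTU = 1,028 therm → 1,028 × £3.09 = £3,175.80
Electric: 89,004,739 BTU / 3412 = 26,090 kWh → × £0.321 = £8,373.54
Difference = |£3,175.80 − £8,373.54| = £5,197.74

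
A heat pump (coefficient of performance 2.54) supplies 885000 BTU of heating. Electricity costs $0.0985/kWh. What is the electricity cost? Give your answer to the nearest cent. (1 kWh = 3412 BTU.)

$10.06

Heat delivered = 885,000 BTU / 3412 = 259.4 kWh
Electrical input = 259.4 kWh / 2.54 = 102.1 kWh
Cost = 102.1 × $0.0985/kWh = $10.06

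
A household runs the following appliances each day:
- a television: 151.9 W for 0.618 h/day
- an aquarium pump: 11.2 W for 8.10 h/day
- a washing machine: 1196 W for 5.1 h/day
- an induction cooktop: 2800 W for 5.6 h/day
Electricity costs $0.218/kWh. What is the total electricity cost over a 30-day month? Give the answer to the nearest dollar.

$144

television: 151.9 W × 0.618 h × 30 d = 2,816 Wh = 2.816 kWh
aquarium pump: 11.2 W × 8.10 h × 30 d = 2,722 Wh = 2.722 kWh
washing machine: 1196 W × 5.1 h × 30 d = 182,988 Wh = 183 kWh
induction cooktop: 2800 W × 5.6 h × 30 d = 470,400 Wh = 470.4 kWh
Total energy = 2.816 + 2.722 + 183 + 470.4 = 658.9 kWh
Cost = 658.9 kWh × $0.218 = $143.65 ≈ $144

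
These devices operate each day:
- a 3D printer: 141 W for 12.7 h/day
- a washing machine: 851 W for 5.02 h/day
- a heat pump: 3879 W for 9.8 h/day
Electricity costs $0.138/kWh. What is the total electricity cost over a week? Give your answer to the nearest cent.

$42.58

3D printer: 141 W × 12.7 h × 7 d = 12,535 Wh = 12.53 kWh
washing machine: 851 W × 5.02 h × 7 d = 29,904 Wh = 29.9 kWh
heat pump: 3879 W × 9.8 h × 7 d = 266,099 Wh = 266.1 kWh
Total energy = 12.53 + 29.9 + 266.1 = 308.5 kWh
Cost = 308.5 kWh × $0.138 = $42.58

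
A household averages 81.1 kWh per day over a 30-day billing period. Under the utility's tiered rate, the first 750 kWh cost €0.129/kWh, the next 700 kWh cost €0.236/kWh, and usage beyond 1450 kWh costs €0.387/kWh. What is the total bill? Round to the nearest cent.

€642.37

Usage = 81.1 kWh/day × 30 days = 2433 kWh
First 750 kWh × €0.129 = €96.75
Next 700 kWh × €0.236 = €165.20
Remaining 983 kWh × €0.387 = €380.42
Total = €642.37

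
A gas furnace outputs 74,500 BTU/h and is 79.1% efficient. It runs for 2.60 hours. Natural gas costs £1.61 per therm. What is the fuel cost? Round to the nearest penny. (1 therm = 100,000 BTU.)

Heat delivered = 74,500 BTU/h × 2.60 h = 193,700 BTU
Gas input = 193,700 / 0.791 = 244,880 BTU
= 244,880 / 100,000 = 2.449 therm
Cost = 2.449 × £1.61/therm = £3.94

£3.94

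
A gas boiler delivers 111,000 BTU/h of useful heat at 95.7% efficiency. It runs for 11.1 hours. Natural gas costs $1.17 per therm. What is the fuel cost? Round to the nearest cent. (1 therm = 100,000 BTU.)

$15.06

Heat delivered = 111,000 BTU/h × 11.1 h = 1,232,100 BTU
Gas input = 1,232,100 / 0.957 = 1,287,461 BTU
= 1,287,461 / 100,000 = 12.87 therm
Cost = 12.87 × $1.17/therm = $15.06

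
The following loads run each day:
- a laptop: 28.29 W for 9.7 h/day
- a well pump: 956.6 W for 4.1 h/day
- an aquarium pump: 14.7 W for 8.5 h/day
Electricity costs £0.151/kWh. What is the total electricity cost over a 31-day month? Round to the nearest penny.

laptop: 28.29 W × 9.7 h × 31 d = 8,507 Wh = 8.507 kWh
well pump: 956.6 W × 4.1 h × 31 d = 121,584 Wh = 121.6 kWh
aquarium pump: 14.7 W × 8.5 h × 31 d = 3,873 Wh = 3.873 kWh
Total energy = 8.507 + 121.6 + 3.873 = 134 kWh
Cost = 134 kWh × £0.151 = £20.23

£20.23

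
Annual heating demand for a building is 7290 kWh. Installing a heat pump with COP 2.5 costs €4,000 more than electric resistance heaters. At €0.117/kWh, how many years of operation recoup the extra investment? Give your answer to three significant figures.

7.82 years

Resistance: 7290 kWh × €0.117 = €852.93/yr
Heat pump: 7290 / 2.5 = 2916 kWh in → × €0.117 = €341.17/yr
Annual savings = €511.76
Payback = €4,000 / €511.76 = 7.82 years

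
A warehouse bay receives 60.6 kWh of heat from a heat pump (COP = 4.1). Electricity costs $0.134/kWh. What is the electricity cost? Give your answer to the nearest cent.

Electrical input = 60.6 kWh / 4.1 = 14.78 kWh
Cost = 14.78 × $0.134/kWh = $1.98

$1.98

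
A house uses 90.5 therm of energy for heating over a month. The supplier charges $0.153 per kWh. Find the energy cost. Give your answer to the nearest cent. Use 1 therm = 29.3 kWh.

$405.70

90.5 therm × (29.3 kWh/therm) = 2,652 kWh
Cost = 2,652 kWh × $0.153/kWh = $405.70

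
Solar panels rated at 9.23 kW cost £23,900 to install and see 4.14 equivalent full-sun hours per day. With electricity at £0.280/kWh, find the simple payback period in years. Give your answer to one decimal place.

6.1 years

Daily generation = 9.23 kW × 4.14 h = 38.21 kWh
Annual generation = 38.21 × 365 = 13947 kWh
Annual savings = 13947 × £0.280 = £3,905.29
Payback = £23,900 / £3,905.29 = 6.12 years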